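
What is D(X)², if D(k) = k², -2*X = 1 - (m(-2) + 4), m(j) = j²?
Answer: 2401/16 ≈ 150.06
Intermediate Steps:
X = 7/2 (X = -(1 - ((-2)² + 4))/2 = -(1 - (4 + 4))/2 = -(1 - 1*8)/2 = -(1 - 8)/2 = -½*(-7) = 7/2 ≈ 3.5000)
D(X)² = ((7/2)²)² = (49/4)² = 2401/16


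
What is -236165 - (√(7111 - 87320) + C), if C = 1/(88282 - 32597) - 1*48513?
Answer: -10449401621/55685 - I*√80209 ≈ -1.8765e+5 - 283.21*I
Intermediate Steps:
C = -2701446404/55685 (C = 1/55685 - 48513 = -2701446404/55685 ≈ -48513.)
-236165 - (√(7111 - 87320) + C) = -236165 - (√(7111 - 87320) - 2701446404/55685) = -236165 - (√(-80209) - 2701446404/55685) = -236165 - (I*√80209 - 2701446404/55685) = -236165 - (-2701446404/55685 + I*√80209) = -236165 + (2701446404/55685 - I*√80209) = -10449401621/55685 - I*√80209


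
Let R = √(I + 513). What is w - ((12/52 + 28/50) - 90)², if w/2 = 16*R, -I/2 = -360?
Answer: -840594049/105625 + 96*√137 ≈ -6834.6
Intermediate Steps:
I = 720 (I = -2*(-360) = 720)
R = 3*√137 (R = √(720 + 513) = √1233 = 3*√137 ≈ 35.114)
w = 96*√137 (w = 2*(16*(3*√137)) = 2*(48*√137) = 96*√137 ≈ 1123.7)
w - ((12/52 + 28/50) - 90)² = 96*√137 - ((12/52 + 28/50) - 90)² = 96*√137 - ((12*(1/52) + 28*(1/50)) - 90)² = 96*√137 - ((3/13 + 14/25) - 90)² = 96*√137 - (257/325 - 90)² = 96*√137 - (-28993/325)² = 96*√137 - 1*840594049/105625 = 96*√137 - 840594049/105625 = -840594049/105625 + 96*√137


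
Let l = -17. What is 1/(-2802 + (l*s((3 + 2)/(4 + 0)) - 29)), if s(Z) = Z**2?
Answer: -16/45721 ≈ -0.00034995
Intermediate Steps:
1/(-2802 + (l*s((3 + 2)/(4 + 0)) - 29)) = 1/(-2802 + (-17*(3 + 2)**2/(4 + 0)**2 - 29)) = 1/(-2802 + (-17*(5/4)**2 - 29)) = 1/(-2802 + (-17*25/16 - 29)) = 1/(-2802 + (-425/16 - 29)) = 1/(-2802 - 889/16) = 1/(-45721/16) = -16/45721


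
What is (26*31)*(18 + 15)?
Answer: 26598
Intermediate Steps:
(26*31)*(18 + 15) = 806*33 = 26598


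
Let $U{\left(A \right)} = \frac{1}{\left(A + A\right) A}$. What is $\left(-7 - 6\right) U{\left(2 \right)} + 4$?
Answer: $\frac{19}{8} \approx 2.375$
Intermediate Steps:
$U{\left(A \right)} = \frac{1}{2 A^{2}}$ ($U{\left(A \right)} = \frac{1}{2 A A} = \frac{\frac{1}{2} \frac{1}{A}}{A} = \frac{1}{2 A^{2}}$)
$\left(-7 - 6\right) U{\left(2 \right)} + 4 = \left(-7 - 6\right) \frac{1}{2 \cdot 4} + 4 = \left(-7 - 6\right) \frac{1}{2} \cdot \frac{1}{4} + 4 = \left(-13\right) \frac{1}{8} + 4 = - \frac{13}{8} + 4 = \frac{19}{8}$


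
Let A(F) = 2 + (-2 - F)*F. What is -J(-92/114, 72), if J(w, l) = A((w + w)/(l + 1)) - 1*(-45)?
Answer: -814511447/17313921 ≈ -47.044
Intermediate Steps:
A(F) = 2 + F*(-2 - F)
J(w, l) = 47 - 4*w/(1 + l) - 4*w²/(1 + l)² (J(w, l) = (2 - ((w + w)/(l + 1))² - 2*(w + w)/(l + 1)) - 1*(-45) = (2 - ((2*w)/(1 + l))² - 2*2*w/(1 + l)) + 45 = (2 - (2*w/(1 + l))² - 4*w/(1 + l)) + 45 = (2 - 4*w²/(1 + l)² - 4*w/(1 + l)) + 45 = (2 - 4*w/(1 + l) - 4*w²/(1 + l)²) + 45 = 47 - 4*w/(1 + l) - 4*w²/(1 + l)²)
-J(-92/114, 72) = -(-4*(-92/114)² + 47*(1 + 72)² - 4*(-92/114)*(1 + 72))/(1 + 72)² = -(-4*(-92*1/114)² + 47*73² - 4*(-92*1/114)*73)/73² = -(-4*(-46/57)² + 47*5329 - 4*(-46/57)*73)/5329 = -(-4*2116/3249 + 250463 + 13432/57)/5329 = -(-8464/3249 + 250463 + 13432/57)/5329 = -814511447/(5329*3249) = -1*814511447/17313921 = -814511447/17313921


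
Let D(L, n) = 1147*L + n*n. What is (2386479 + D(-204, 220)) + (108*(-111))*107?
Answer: 918175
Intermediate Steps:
D(L, n) = n**2 + 1147*L (D(L, n) = 1147*L + n**2 = n**2 + 1147*L)
(2386479 + D(-204, 220)) + (108*(-111))*107 = (2386479 + (220**2 + 1147*(-204))) + (108*(-111))*107 = (2386479 + (48400 - 233988)) - 11988*107 = (2386479 - 185588) - 1282716 = 2200891 - 1282716 = 918175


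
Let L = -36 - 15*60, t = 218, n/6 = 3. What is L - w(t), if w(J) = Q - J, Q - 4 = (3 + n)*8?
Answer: -890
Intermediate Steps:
n = 18 (n = 6*3 = 18)
Q = 172 (Q = 4 + (3 + 18)*8 = 4 + 21*8 = 4 + 168 = 172)
L = -936 (L = -36 - 900 = -936)
w(J) = 172 - J
L - w(t) = -936 - (172 - 1*218) = -936 - (172 - 218) = -936 - 1*(-46) = -936 + 46 = -890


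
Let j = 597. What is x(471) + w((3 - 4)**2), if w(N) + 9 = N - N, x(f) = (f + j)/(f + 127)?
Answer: -2157/299 ≈ -7.2141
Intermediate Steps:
x(f) = (597 + f)/(127 + f) (x(f) = (f + 597)/(f + 127) = (597 + f)/(127 + f))
w(N) = -9 (w(N) = -9 + (N - N) = -9 + 0 = -9)
x(471) + w((3 - 4)**2) = (597 + 471)/(127 + 471) - 9 = 1068/598 - 9 = (1/598)*1068 - 9 = 534/299 - 9 = -2157/299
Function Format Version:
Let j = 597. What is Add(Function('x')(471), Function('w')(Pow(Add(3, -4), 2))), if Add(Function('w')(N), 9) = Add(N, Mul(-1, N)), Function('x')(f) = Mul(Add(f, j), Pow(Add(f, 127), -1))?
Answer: Rational(-2157, 299) ≈ -7.2141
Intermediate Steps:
Function('x')(f) = Mul(Pow(Add(127, f), -1), Add(597, f)) (Function('x')(f) = Mul(Add(f, 597), Pow(Add(f, 127), -1)) = Mul(Add(597, f), Pow(Add(127, f), -1)) = Mul(Pow(Add(127, f), -1), Add(597, f)))
Function('w')(N) = -9 (Function('w')(N) = Add(-9, Add(N, Mul(-1, N))) = Add(-9, 0) = -9)
Add(Function('x')(471), Function('w')(Pow(Add(3, -4), 2))) = Add(Mul(Pow(Add(127, 471), -1), Add(597, 471)), -9) = Add(Mul(Pow(598, -1), 1068), -9) = Add(Mul(Rational(1, 598), 1068), -9) = Add(Rational(534, 299), -9) = Rational(-2157, 299)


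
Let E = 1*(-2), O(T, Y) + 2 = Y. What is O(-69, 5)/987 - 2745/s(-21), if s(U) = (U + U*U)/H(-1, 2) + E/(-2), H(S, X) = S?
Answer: 903524/137851 ≈ 6.5544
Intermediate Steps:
O(T, Y) = -2 + Y
E = -2
s(U) = 1 - U - U² (s(U) = (U + U*U)/(-1) - 2/(-2) = (U + U²)*(-1) - 2*(-½) = (-U - U²) + 1 = 1 - U - U²)
O(-69, 5)/987 - 2745/s(-21) = (-2 + 5)/987 - 2745/(1 - 1*(-21) - 1*(-21)²) = 3*(1/987) - 2745/(1 + 21 - 1*441) = 1/329 - 2745/(1 + 21 - 441) = 1/329 - 2745/(-419) = 1/329 - 2745*(-1/419) = 1/329 + 2745/419 = 903524/137851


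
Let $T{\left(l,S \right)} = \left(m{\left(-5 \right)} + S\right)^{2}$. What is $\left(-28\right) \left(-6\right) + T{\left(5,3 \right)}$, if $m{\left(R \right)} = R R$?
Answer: $952$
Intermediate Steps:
$m{\left(R \right)} = R^{2}$
$T{\left(l,S \right)} = \left(25 + S\right)^{2}$ ($T{\left(l,S \right)} = \left(\left(-5\right)^{2} + S\right)^{2} = \left(25 + S\right)^{2}$)
$\left(-28\right) \left(-6\right) + T{\left(5,3 \right)} = \left(-28\right) \left(-6\right) + \left(25 + 3\right)^{2} = 168 + 28^{2} = 168 + 784 = 952$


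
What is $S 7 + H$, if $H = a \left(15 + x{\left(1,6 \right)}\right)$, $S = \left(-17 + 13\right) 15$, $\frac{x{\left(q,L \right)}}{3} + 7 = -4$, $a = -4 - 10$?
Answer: $-168$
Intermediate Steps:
$a = -14$ ($a = -4 - 10 = -14$)
$x{\left(q,L \right)} = -33$ ($x{\left(q,L \right)} = -21 + 3 \left(-4\right) = -21 - 12 = -33$)
$S = -60$ ($S = \left(-4\right) 15 = -60$)
$H = 252$ ($H = - 14 \left(15 - 33\right) = \left(-14\right) \left(-18\right) = 252$)
$S 7 + H = \left(-60\right) 7 + 252 = -420 + 252 = -168$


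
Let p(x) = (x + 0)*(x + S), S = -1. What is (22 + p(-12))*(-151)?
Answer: -26878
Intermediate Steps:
p(x) = x*(-1 + x) (p(x) = (x + 0)*(x - 1) = x*(-1 + x))
(22 + p(-12))*(-151) = (22 - 12*(-1 - 12))*(-151) = (22 - 12*(-13))*(-151) = (22 + 156)*(-151) = 178*(-151) = -26878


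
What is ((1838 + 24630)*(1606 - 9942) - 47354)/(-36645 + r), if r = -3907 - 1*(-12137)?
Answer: 220684602/28415 ≈ 7766.5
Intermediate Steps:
r = 8230 (r = -3907 + 12137 = 8230)
((1838 + 24630)*(1606 - 9942) - 47354)/(-36645 + r) = ((1838 + 24630)*(1606 - 9942) - 47354)/(-36645 + 8230) = (26468*(-8336) - 47354)/(-28415) = (-220637248 - 47354)*(-1/28415) = -220684602*(-1/28415) = 220684602/28415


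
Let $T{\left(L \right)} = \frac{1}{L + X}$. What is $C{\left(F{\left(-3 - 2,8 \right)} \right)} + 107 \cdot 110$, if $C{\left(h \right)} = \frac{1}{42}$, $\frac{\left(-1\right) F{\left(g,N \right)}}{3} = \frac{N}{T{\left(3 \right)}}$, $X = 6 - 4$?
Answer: $\frac{494341}{42} \approx 11770.0$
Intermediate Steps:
$X = 2$
$T{\left(L \right)} = \frac{1}{2 + L}$ ($T{\left(L \right)} = \frac{1}{L + 2} = \frac{1}{2 + L}$)
$F{\left(g,N \right)} = - 15 N$ ($F{\left(g,N \right)} = - 3 \frac{N}{\frac{1}{2 + 3}} = - 3 \frac{N}{\frac{1}{5}} = - 3 N \frac{1}{\frac{1}{5}} = - 3 N 5 = - 3 \cdot 5 N = - 15 N$)
$C{\left(h \right)} = \frac{1}{42}$
$C{\left(F{\left(-3 - 2,8 \right)} \right)} + 107 \cdot 110 = \frac{1}{42} + 107 \cdot 110 = \frac{1}{42} + 11770 = \frac{494341}{42}$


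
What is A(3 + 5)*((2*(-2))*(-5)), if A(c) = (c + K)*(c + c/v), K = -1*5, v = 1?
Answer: 960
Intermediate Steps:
K = -5
A(c) = 2*c*(-5 + c) (A(c) = (c - 5)*(c + c/1) = (-5 + c)*(c + c*1) = (-5 + c)*(c + c) = (-5 + c)*(2*c) = 2*c*(-5 + c))
A(3 + 5)*((2*(-2))*(-5)) = (2*(3 + 5)*(-5 + (3 + 5)))*((2*(-2))*(-5)) = (2*8*(-5 + 8))*(-4*(-5)) = (2*8*3)*20 = 48*20 = 960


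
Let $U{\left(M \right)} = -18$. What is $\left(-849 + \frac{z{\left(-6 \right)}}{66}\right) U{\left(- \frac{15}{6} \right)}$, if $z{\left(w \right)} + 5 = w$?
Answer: $15285$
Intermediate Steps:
$z{\left(w \right)} = -5 + w$
$\left(-849 + \frac{z{\left(-6 \right)}}{66}\right) U{\left(- \frac{15}{6} \right)} = \left(-849 + \frac{-5 - 6}{66}\right) \left(-18\right) = \left(-849 - \frac{1}{6}\right) \left(-18\right) = \left(- \frac{5095}{6}\right) \left(-18\right) = 15285$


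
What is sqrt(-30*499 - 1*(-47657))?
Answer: sqrt(32687) ≈ 180.80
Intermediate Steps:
sqrt(-30*499 - 1*(-47657)) = sqrt(-14970 + 47657) = sqrt(32687)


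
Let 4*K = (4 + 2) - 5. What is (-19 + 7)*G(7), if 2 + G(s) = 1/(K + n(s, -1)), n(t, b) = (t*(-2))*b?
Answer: 440/19 ≈ 23.158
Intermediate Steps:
n(t, b) = -2*b*t (n(t, b) = (-2*t)*b = -2*b*t)
K = ¼ (K = ((4 + 2) - 5)/4 = (6 - 5)/4 = (¼)*1 = ¼ ≈ 0.25000)
G(s) = -2 + 1/(¼ + 2*s) (G(s) = -2 + 1/(¼ - 2*(-1)*s) = -2 + 1/(¼ + 2*s))
(-19 + 7)*G(7) = (-19 + 7)*(2*(1 - 8*7)/(1 + 8*7)) = -24*(1 - 56)/(1 + 56) = -24*(-55)/57 = -12*(-110/57) = 440/19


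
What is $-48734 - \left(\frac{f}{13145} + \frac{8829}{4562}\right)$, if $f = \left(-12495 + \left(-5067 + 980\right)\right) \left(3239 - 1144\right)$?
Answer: $- \frac{552818214777}{11993498} \approx -46093.0$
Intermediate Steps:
$f = -34739290$ ($f = \left(-12495 - 4087\right) 2095 = \left(-16582\right) 2095 = -34739290$)
$-48734 - \left(\frac{f}{13145} + \frac{8829}{4562}\right) = -48734 - \left(- \frac{34739290}{13145} + \frac{8829}{4562}\right) = -48734 - \left(\left(-34739290\right) \frac{1}{13145} + 8829 \cdot \frac{1}{4562}\right) = -48734 - \left(- \frac{6947858}{2629} + \frac{8829}{4562}\right) = -48734 - - \frac{31672916755}{11993498} = -48734 + \frac{31672916755}{11993498} = - \frac{552818214777}{11993498}$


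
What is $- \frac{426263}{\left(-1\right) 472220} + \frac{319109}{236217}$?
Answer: $\frac{251380219051}{111546391740} \approx 2.2536$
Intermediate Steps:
$- \frac{426263}{\left(-1\right) 472220} + \frac{319109}{236217} = - \frac{426263}{-472220} + 319109 \cdot \frac{1}{236217} = \left(-426263\right) \left(- \frac{1}{472220}\right) + \frac{319109}{236217} = \frac{426263}{472220} + \frac{319109}{236217} = \frac{251380219051}{111546391740}$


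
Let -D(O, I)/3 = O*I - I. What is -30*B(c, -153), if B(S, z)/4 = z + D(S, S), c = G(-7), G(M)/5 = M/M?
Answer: 25560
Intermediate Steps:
G(M) = 5 (G(M) = 5*(M/M) = 5*1 = 5)
c = 5
D(O, I) = 3*I - 3*I*O (D(O, I) = -3*(O*I - I) = -3*(I*O - I) = -3*(-I + I*O) = 3*I - 3*I*O)
B(S, z) = 4*z + 12*S*(1 - S) (B(S, z) = 4*(z + 3*S*(1 - S)) = 4*z + 12*S*(1 - S))
-30*B(c, -153) = -30*(4*(-153) - 12*5*(-1 + 5)) = -30*(-612 - 12*5*4) = -30*(-612 - 240) = -30*(-852) = 25560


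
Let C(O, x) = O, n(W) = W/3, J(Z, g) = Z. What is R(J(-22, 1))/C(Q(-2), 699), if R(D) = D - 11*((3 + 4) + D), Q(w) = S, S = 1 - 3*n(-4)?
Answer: 143/5 ≈ 28.600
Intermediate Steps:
n(W) = W/3 (n(W) = W*(⅓) = W/3)
S = 5 (S = 1 - (-4) = 1 - 3*(-4/3) = 1 + 4 = 5)
Q(w) = 5
R(D) = -77 - 10*D (R(D) = D - 11*(7 + D) = D + (-77 - 11*D) = -77 - 10*D)
R(J(-22, 1))/C(Q(-2), 699) = (-77 - 10*(-22))/5 = (-77 + 220)*(⅕) = 143*(⅕) = 143/5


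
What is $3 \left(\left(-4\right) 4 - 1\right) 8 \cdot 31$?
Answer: $-12648$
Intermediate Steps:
$3 \left(\left(-4\right) 4 - 1\right) 8 \cdot 31 = 3 \left(-16 - 1\right) 8 \cdot 31 = 3 \left(-17\right) 8 \cdot 31 = \left(-51\right) 8 \cdot 31 = \left(-408\right) 31 = -12648$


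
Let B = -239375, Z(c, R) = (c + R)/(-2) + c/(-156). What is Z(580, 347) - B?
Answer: 18634807/78 ≈ 2.3891e+5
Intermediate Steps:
Z(c, R) = -79*c/156 - R/2 (Z(c, R) = (R + c)*(-1/2) + c*(-1/156) = (-R/2 - c/2) - c/156 = -79*c/156 - R/2)
Z(580, 347) - B = (-79/156*580 - 1/2*347) - 1*(-239375) = (-11455/39 - 347/2) + 239375 = -36443/78 + 239375 = 18634807/78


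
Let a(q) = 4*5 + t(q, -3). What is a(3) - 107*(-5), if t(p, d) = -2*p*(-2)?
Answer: 567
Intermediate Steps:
t(p, d) = 4*p
a(q) = 20 + 4*q (a(q) = 4*5 + 4*q = 20 + 4*q)
a(3) - 107*(-5) = (20 + 4*3) - 107*(-5) = (20 + 12) + 535 = 32 + 535 = 567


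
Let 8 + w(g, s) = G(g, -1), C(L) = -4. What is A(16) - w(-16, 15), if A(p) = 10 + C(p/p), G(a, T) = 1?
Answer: 13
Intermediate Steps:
A(p) = 6 (A(p) = 10 - 4 = 6)
w(g, s) = -7 (w(g, s) = -8 + 1 = -7)
A(16) - w(-16, 15) = 6 - 1*(-7) = 6 + 7 = 13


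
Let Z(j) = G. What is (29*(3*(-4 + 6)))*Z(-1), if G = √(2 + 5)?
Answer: 174*√7 ≈ 460.36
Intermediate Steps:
G = √7 ≈ 2.6458
Z(j) = √7
(29*(3*(-4 + 6)))*Z(-1) = (29*(3*(-4 + 6)))*√7 = (29*(3*2))*√7 = (29*6)*√7 = 174*√7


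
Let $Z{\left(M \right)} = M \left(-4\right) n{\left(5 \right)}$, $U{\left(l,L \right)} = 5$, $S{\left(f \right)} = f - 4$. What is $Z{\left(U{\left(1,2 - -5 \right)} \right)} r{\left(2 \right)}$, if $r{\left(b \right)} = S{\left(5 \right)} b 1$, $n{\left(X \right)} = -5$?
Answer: $200$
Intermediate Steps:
$S{\left(f \right)} = -4 + f$
$Z{\left(M \right)} = 20 M$ ($Z{\left(M \right)} = M \left(-4\right) \left(-5\right) = - 4 M \left(-5\right) = 20 M$)
$r{\left(b \right)} = b$ ($r{\left(b \right)} = \left(-4 + 5\right) b 1 = 1 b 1 = b 1 = b$)
$Z{\left(U{\left(1,2 - -5 \right)} \right)} r{\left(2 \right)} = 20 \cdot 5 \cdot 2 = 100 \cdot 2 = 200$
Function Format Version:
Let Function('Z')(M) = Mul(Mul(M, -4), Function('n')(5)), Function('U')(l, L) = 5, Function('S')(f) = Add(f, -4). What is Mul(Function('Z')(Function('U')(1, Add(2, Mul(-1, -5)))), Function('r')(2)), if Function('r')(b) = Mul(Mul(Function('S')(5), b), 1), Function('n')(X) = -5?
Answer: 200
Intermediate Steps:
Function('S')(f) = Add(-4, f)
Function('Z')(M) = Mul(20, M) (Function('Z')(M) = Mul(Mul(M, -4), -5) = Mul(Mul(-4, M), -5) = Mul(20, M))
Function('r')(b) = b (Function('r')(b) = Mul(Mul(Add(-4, 5), b), 1) = Mul(Mul(1, b), 1) = Mul(b, 1) = b)
Mul(Function('Z')(Function('U')(1, Add(2, Mul(-1, -5)))), Function('r')(2)) = Mul(Mul(20, 5), 2) = Mul(100, 2) = 200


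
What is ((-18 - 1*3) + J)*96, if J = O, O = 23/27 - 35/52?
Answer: -233864/117 ≈ -1998.8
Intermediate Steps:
O = 251/1404 (O = 23*(1/27) - 35*1/52 = 23/27 - 35/52 = 251/1404 ≈ 0.17877)
J = 251/1404 ≈ 0.17877
((-18 - 1*3) + J)*96 = ((-18 - 1*3) + 251/1404)*96 = ((-18 - 3) + 251/1404)*96 = (-21 + 251/1404)*96 = -29233/1404*96 = -233864/117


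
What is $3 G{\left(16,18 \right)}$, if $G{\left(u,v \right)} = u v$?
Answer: $864$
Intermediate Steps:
$3 G{\left(16,18 \right)} = 3 \cdot 16 \cdot 18 = 3 \cdot 288 = 864$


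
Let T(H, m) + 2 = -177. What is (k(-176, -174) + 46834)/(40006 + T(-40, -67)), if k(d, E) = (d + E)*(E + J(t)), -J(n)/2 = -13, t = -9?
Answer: 98634/39827 ≈ 2.4766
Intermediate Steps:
J(n) = 26 (J(n) = -2*(-13) = 26)
T(H, m) = -179 (T(H, m) = -2 - 177 = -179)
k(d, E) = (26 + E)*(E + d) (k(d, E) = (d + E)*(E + 26) = (E + d)*(26 + E) = (26 + E)*(E + d))
(k(-176, -174) + 46834)/(40006 + T(-40, -67)) = (((-174)**2 + 26*(-174) + 26*(-176) - 174*(-176)) + 46834)/(40006 - 179) = ((30276 - 4524 - 4576 + 30624) + 46834)/39827 = (51800 + 46834)*(1/39827) = 98634*(1/39827) = 98634/39827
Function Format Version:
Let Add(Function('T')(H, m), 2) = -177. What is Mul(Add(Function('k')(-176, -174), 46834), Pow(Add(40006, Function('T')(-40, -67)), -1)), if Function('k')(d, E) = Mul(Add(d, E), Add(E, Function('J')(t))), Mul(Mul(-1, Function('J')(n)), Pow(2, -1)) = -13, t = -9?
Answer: Rational(98634, 39827) ≈ 2.4766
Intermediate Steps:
Function('J')(n) = 26 (Function('J')(n) = Mul(-2, -13) = 26)
Function('T')(H, m) = -179 (Function('T')(H, m) = Add(-2, -177) = -179)
Function('k')(d, E) = Mul(Add(26, E), Add(E, d)) (Function('k')(d, E) = Mul(Add(d, E), Add(E, 26)) = Mul(Add(E, d), Add(26, E)) = Mul(Add(26, E), Add(E, d)))
Mul(Add(Function('k')(-176, -174), 46834), Pow(Add(40006, Function('T')(-40, -67)), -1)) = Mul(Add(Add(Pow(-174, 2), Mul(26, -174), Mul(26, -176), Mul(-174, -176)), 46834), Pow(Add(40006, -179), -1)) = Mul(Add(Add(30276, -4524, -4576, 30624), 46834), Pow(39827, -1)) = Mul(Add(51800, 46834), Rational(1, 39827)) = Mul(98634, Rational(1, 39827)) = Rational(98634, 39827)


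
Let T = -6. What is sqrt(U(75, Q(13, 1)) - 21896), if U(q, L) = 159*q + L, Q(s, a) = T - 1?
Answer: I*sqrt(9978) ≈ 99.89*I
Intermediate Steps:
Q(s, a) = -7 (Q(s, a) = -6 - 1 = -7)
U(q, L) = L + 159*q
sqrt(U(75, Q(13, 1)) - 21896) = sqrt((-7 + 159*75) - 21896) = sqrt((-7 + 11925) - 21896) = sqrt(11918 - 21896) = sqrt(-9978) = I*sqrt(9978)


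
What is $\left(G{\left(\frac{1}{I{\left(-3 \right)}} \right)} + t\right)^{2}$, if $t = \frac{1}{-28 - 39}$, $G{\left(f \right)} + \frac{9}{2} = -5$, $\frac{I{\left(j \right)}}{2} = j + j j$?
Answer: $\frac{1625625}{17956} \approx 90.534$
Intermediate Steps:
$I{\left(j \right)} = 2 j + 2 j^{2}$ ($I{\left(j \right)} = 2 \left(j + j j\right) = 2 \left(j + j^{2}\right) = 2 j + 2 j^{2}$)
$G{\left(f \right)} = - \frac{19}{2}$ ($G{\left(f \right)} = - \frac{9}{2} - 5 = - \frac{19}{2}$)
$t = - \frac{1}{67}$ ($t = \frac{1}{-67} = - \frac{1}{67} \approx -0.014925$)
$\left(G{\left(\frac{1}{I{\left(-3 \right)}} \right)} + t\right)^{2} = \left(- \frac{19}{2} - \frac{1}{67}\right)^{2} = \left(- \frac{1275}{134}\right)^{2} = \frac{1625625}{17956}$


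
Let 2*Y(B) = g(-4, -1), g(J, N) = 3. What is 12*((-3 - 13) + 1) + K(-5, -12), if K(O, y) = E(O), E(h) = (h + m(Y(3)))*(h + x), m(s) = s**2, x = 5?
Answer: -180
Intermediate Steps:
Y(B) = 3/2 (Y(B) = (1/2)*3 = 3/2)
E(h) = (5 + h)*(9/4 + h) (E(h) = (h + (3/2)**2)*(h + 5) = (h + 9/4)*(5 + h) = (9/4 + h)*(5 + h) = (5 + h)*(9/4 + h))
K(O, y) = 45/4 + O**2 + 29*O/4
12*((-3 - 13) + 1) + K(-5, -12) = 12*((-3 - 13) + 1) + (45/4 + (-5)**2 + (29/4)*(-5)) = 12*(-16 + 1) + (45/4 + 25 - 145/4) = 12*(-15) + 0 = -180 + 0 = -180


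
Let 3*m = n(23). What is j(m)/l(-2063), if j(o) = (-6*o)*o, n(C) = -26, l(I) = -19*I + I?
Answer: -676/55701 ≈ -0.012136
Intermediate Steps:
l(I) = -18*I
m = -26/3 (m = (⅓)*(-26) = -26/3 ≈ -8.6667)
j(o) = -6*o²
j(m)/l(-2063) = (-6*(-26/3)²)/((-18*(-2063))) = -6*676/9/37134 = -1352/3*1/37134 = -676/55701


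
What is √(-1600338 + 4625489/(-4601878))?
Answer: I*√33890829009971355134/4601878 ≈ 1265.0*I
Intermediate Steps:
√(-1600338 + 4625489/(-4601878)) = √(-1600338 + 4625489*(-1/4601878)) = √(-1600338 - 4625489/4601878) = √(-7364564860253/4601878) = I*√33890829009971355134/4601878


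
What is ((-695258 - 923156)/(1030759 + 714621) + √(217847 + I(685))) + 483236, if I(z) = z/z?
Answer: 60244916519/124670 + 2*√54462 ≈ 4.8370e+5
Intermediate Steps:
I(z) = 1
((-695258 - 923156)/(1030759 + 714621) + √(217847 + I(685))) + 483236 = ((-695258 - 923156)/(1030759 + 714621) + √(217847 + 1)) + 483236 = (-1618414/1745380 + √217848) + 483236 = (-1618414*1/1745380 + 2*√54462) + 483236 = (-115601/124670 + 2*√54462) + 483236 = 60244916519/124670 + 2*√54462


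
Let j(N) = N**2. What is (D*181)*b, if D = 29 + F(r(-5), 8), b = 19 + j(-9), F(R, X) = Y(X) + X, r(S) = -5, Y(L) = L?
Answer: 814500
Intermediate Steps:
F(R, X) = 2*X (F(R, X) = X + X = 2*X)
b = 100 (b = 19 + (-9)**2 = 19 + 81 = 100)
D = 45 (D = 29 + 2*8 = 29 + 16 = 45)
(D*181)*b = (45*181)*100 = 8145*100 = 814500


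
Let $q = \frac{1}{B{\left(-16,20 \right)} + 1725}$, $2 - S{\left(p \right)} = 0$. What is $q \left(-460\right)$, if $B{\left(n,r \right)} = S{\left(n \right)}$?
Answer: $- \frac{460}{1727} \approx -0.26636$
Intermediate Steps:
$S{\left(p \right)} = 2$ ($S{\left(p \right)} = 2 - 0 = 2 + 0 = 2$)
$B{\left(n,r \right)} = 2$
$q = \frac{1}{1727}$ ($q = \frac{1}{2 + 1725} = \frac{1}{1727} \approx 0.00057904$)
$q \left(-460\right) = \frac{1}{1727} \left(-460\right) = - \frac{460}{1727}$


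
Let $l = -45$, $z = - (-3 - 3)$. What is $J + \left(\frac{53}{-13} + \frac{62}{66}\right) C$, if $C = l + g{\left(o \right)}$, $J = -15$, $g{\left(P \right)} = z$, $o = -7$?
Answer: $\frac{1181}{11} \approx 107.36$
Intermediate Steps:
$z = 6$ ($z = \left(-1\right) \left(-6\right) = 6$)
$g{\left(P \right)} = 6$
$C = -39$ ($C = -45 + 6 = -39$)
$J + \left(\frac{53}{-13} + \frac{62}{66}\right) C = -15 + \left(\frac{53}{-13} + \frac{62}{66}\right) \left(-39\right) = -15 + \left(53 \left(- \frac{1}{13}\right) + 62 \cdot \frac{1}{66}\right) \left(-39\right) = -15 + \left(- \frac{53}{13} + \frac{31}{33}\right) \left(-39\right) = -15 - - \frac{1346}{11} = -15 + \frac{1346}{11} = \frac{1181}{11}$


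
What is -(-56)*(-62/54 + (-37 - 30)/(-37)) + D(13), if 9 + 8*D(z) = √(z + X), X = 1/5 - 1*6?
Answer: 287585/7992 + 3*√5/20 ≈ 36.320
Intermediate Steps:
X = -29/5 (X = ⅕ - 6 = -29/5 ≈ -5.8000)
D(z) = -9/8 + √(-29/5 + z)/8 (D(z) = -9/8 + √(z - 29/5)/8 = -9/8 + √(-29/5 + z)/8)
-(-56)*(-62/54 + (-37 - 30)/(-37)) + D(13) = -(-56)*(-62/54 + (-37 - 30)/(-37)) + (-9/8 + √(-145 + 25*13)/40) = -(-56)*(-62*1/54 - 67*(-1/37)) + (-9/8 + √(-145 + 325)/40) = -(-56)*(-31/27 + 67/37) + (-9/8 + √180/40) = -(-56)*662/999 + (-9/8 + (6*√5)/40) = -56*(-662/999) + (-9/8 + 3*√5/20) = 37072/999 + (-9/8 + 3*√5/20) = 287585/7992 + 3*√5/20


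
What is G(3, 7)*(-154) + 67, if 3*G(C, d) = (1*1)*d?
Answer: -877/3 ≈ -292.33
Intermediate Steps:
G(C, d) = d/3 (G(C, d) = ((1*1)*d)/3 = (1*d)/3 = d/3)
G(3, 7)*(-154) + 67 = ((⅓)*7)*(-154) + 67 = (7/3)*(-154) + 67 = -1078/3 + 67 = -877/3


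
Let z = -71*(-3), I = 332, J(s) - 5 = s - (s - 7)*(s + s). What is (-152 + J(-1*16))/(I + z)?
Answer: -899/545 ≈ -1.6495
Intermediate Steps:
J(s) = 5 + s - 2*s*(-7 + s) (J(s) = 5 + (s - (s - 7)*(s + s)) = 5 + (s - (-7 + s)*2*s) = 5 + (s - 2*s*(-7 + s)) = 5 + s - 2*s*(-7 + s))
z = 213
(-152 + J(-1*16))/(I + z) = (-152 + (5 - 2*(-1*16)² + 15*(-1*16)))/(332 + 213) = (-152 + (5 - 2*(-16)² + 15*(-16)))/545 = (-152 + (5 - 2*256 - 240))*(1/545) = (-152 + (5 - 512 - 240))*(1/545) = (-152 - 747)*(1/545) = -899*1/545 = -899/545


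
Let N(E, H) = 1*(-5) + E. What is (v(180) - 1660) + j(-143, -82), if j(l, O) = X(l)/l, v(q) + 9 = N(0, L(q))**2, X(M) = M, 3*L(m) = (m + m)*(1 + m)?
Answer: -1643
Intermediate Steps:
L(m) = 2*m*(1 + m)/3 (L(m) = ((m + m)*(1 + m))/3 = ((2*m)*(1 + m))/3 = (2*m*(1 + m))/3 = 2*m*(1 + m)/3)
N(E, H) = -5 + E
v(q) = 16 (v(q) = -9 + (-5 + 0)**2 = -9 + (-5)**2 = -9 + 25 = 16)
j(l, O) = 1 (j(l, O) = l/l = 1)
(v(180) - 1660) + j(-143, -82) = (16 - 1660) + 1 = -1644 + 1 = -1643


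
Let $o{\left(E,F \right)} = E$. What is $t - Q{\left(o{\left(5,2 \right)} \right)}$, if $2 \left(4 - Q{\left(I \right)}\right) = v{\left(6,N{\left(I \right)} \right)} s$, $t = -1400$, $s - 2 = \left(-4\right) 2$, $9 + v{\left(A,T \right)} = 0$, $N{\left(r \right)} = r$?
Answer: $-1377$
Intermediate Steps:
$v{\left(A,T \right)} = -9$ ($v{\left(A,T \right)} = -9 + 0 = -9$)
$s = -6$ ($s = 2 - 8 = -6$)
$Q{\left(I \right)} = -23$ ($Q{\left(I \right)} = 4 - \frac{\left(-9\right) \left(-6\right)}{2} = 4 - 27 = -23$)
$t - Q{\left(o{\left(5,2 \right)} \right)} = -1400 - -23 = -1400 + 23 = -1377$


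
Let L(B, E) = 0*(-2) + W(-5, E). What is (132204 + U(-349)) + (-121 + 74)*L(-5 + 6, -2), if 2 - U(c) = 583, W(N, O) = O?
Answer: 131717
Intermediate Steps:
U(c) = -581 (U(c) = 2 - 1*583 = 2 - 583 = -581)
L(B, E) = E (L(B, E) = 0*(-2) + E = 0 + E = E)
(132204 + U(-349)) + (-121 + 74)*L(-5 + 6, -2) = (132204 - 581) + (-121 + 74)*(-2) = 131623 - 47*(-2) = 131623 + 94 = 131717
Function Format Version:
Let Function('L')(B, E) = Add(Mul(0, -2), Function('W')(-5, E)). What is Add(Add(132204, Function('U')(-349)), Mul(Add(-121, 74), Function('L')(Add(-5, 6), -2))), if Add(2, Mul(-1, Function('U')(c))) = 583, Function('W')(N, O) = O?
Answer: 131717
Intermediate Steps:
Function('U')(c) = -581 (Function('U')(c) = Add(2, Mul(-1, 583)) = Add(2, -583) = -581)
Function('L')(B, E) = E (Function('L')(B, E) = Add(Mul(0, -2), E) = Add(0, E) = E)
Add(Add(132204, Function('U')(-349)), Mul(Add(-121, 74), Function('L')(Add(-5, 6), -2))) = Add(Add(132204, -581), Mul(Add(-121, 74), -2)) = Add(131623, Mul(-47, -2)) = Add(131623, 94) = 131717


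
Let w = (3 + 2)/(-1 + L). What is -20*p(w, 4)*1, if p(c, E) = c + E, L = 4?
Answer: -340/3 ≈ -113.33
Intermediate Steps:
w = 5/3 (w = (3 + 2)/(-1 + 4) = 5/3 ≈ 1.6667)
p(c, E) = E + c
-20*p(w, 4)*1 = -20*(4 + 5/3)*1 = -20*17/3*1 = -340/3*1 = -340/3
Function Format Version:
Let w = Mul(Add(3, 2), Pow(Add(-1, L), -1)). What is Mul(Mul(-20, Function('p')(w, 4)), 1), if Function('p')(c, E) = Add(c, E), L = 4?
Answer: Rational(-340, 3) ≈ -113.33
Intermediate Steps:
w = Rational(5, 3) (w = Mul(Add(3, 2), Pow(Add(-1, 4), -1)) = Mul(5, Pow(3, -1)) = Mul(5, Rational(1, 3)) = Rational(5, 3) ≈ 1.6667)
Function('p')(c, E) = Add(E, c)
Mul(Mul(-20, Function('p')(w, 4)), 1) = Mul(Mul(-20, Add(4, Rational(5, 3))), 1) = Mul(Mul(-20, Rational(17, 3)), 1) = Mul(Rational(-340, 3), 1) = Rational(-340, 3)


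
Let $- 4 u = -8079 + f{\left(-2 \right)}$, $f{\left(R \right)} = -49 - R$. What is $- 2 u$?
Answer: $-4063$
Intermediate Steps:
$u = \frac{4063}{2}$ ($u = - \frac{-8079 - 47}{4} = \left(- \frac{1}{4}\right) \left(-8126\right) = \frac{4063}{2} \approx 2031.5$)
$- 2 u = \left(-2\right) \frac{4063}{2} = -4063$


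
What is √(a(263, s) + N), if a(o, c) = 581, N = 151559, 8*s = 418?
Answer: 2*√38035 ≈ 390.05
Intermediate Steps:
s = 209/4 (s = (⅛)*418 = 209/4 ≈ 52.250)
√(a(263, s) + N) = √(581 + 151559) = √152140 = 2*√38035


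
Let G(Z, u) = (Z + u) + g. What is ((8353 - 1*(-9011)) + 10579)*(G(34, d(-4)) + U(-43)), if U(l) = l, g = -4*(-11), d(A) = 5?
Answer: 1117720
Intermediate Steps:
g = 44
G(Z, u) = 44 + Z + u (G(Z, u) = (Z + u) + 44 = 44 + Z + u)
((8353 - 1*(-9011)) + 10579)*(G(34, d(-4)) + U(-43)) = ((8353 - 1*(-9011)) + 10579)*((44 + 34 + 5) - 43) = ((8353 + 9011) + 10579)*(83 - 43) = (17364 + 10579)*40 = 27943*40 = 1117720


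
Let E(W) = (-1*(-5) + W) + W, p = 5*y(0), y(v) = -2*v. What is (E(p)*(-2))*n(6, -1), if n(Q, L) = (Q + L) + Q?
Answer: -110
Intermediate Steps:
n(Q, L) = L + 2*Q (n(Q, L) = (L + Q) + Q = L + 2*Q)
p = 0 (p = 5*(-2*0) = 5*0 = 0)
E(W) = 5 + 2*W (E(W) = (5 + W) + W = 5 + 2*W)
(E(p)*(-2))*n(6, -1) = ((5 + 2*0)*(-2))*(-1 + 2*6) = ((5 + 0)*(-2))*(-1 + 12) = (5*(-2))*11 = -10*11 = -110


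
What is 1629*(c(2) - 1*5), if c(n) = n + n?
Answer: -1629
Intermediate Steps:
c(n) = 2*n
1629*(c(2) - 1*5) = 1629*(2*2 - 1*5) = 1629*(4 - 5) = 1629*(-1) = -1629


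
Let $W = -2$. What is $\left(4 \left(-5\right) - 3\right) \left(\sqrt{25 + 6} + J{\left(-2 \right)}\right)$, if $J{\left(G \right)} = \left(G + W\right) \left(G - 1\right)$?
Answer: $-276 - 23 \sqrt{31} \approx -404.06$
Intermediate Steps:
$J{\left(G \right)} = \left(-1 + G\right) \left(-2 + G\right)$ ($J{\left(G \right)} = \left(G - 2\right) \left(G - 1\right) = \left(-2 + G\right) \left(-1 + G\right) = \left(-1 + G\right) \left(-2 + G\right)$)
$\left(4 \left(-5\right) - 3\right) \left(\sqrt{25 + 6} + J{\left(-2 \right)}\right) = \left(4 \left(-5\right) - 3\right) \left(\sqrt{25 + 6} + \left(2 + \left(-2\right)^{2} - -6\right)\right) = \left(-20 - 3\right) \left(\sqrt{31} + \left(2 + 4 + 6\right)\right) = - 23 \left(\sqrt{31} + 12\right) = - 23 \left(12 + \sqrt{31}\right) = -276 - 23 \sqrt{31}$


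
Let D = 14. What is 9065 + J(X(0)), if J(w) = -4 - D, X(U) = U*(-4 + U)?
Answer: 9047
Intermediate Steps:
J(w) = -18 (J(w) = -4 - 1*14 = -4 - 14 = -18)
9065 + J(X(0)) = 9065 - 18 = 9047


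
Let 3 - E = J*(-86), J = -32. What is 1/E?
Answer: -1/2749 ≈ -0.00036377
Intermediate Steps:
E = -2749 (E = 3 - (-32)*(-86) = 3 - 1*2752 = 3 - 2752 = -2749)
1/E = 1/(-2749) = -1/2749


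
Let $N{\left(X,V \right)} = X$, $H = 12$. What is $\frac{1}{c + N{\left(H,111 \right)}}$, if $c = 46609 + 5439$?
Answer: $\frac{1}{52060} \approx 1.9209 \cdot 10^{-5}$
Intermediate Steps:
$c = 52048$
$\frac{1}{c + N{\left(H,111 \right)}} = \frac{1}{52048 + 12} = \frac{1}{52060}$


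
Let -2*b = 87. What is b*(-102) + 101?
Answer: 4538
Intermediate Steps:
b = -87/2 (b = -½*87 = -87/2 ≈ -43.500)
b*(-102) + 101 = -87/2*(-102) + 101 = 4437 + 101 = 4538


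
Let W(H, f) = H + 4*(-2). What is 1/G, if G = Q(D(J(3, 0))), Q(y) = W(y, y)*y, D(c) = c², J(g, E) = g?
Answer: ⅑ ≈ 0.11111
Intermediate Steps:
W(H, f) = -8 + H (W(H, f) = H - 8 = -8 + H)
Q(y) = y*(-8 + y) (Q(y) = (-8 + y)*y = y*(-8 + y))
G = 9 (G = 3²*(-8 + 3²) = 9*(-8 + 9) = 9*1 = 9)
1/G = 1/9 = ⅑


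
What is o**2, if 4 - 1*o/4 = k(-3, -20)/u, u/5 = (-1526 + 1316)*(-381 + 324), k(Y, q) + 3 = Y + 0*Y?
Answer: 25473436816/99500625 ≈ 256.01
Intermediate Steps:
k(Y, q) = -3 + Y (k(Y, q) = -3 + (Y + 0*Y) = -3 + (Y + 0) = -3 + Y)
u = 59850 (u = 5*((-1526 + 1316)*(-381 + 324)) = 5*(-210*(-57)) = 5*11970 = 59850)
o = 159604/9975 (o = 16 - 4*(-3 - 3)/59850 = 16 - (-24)/59850 = 16 - 4*(-1/9975) = 16 + 4/9975 = 159604/9975 ≈ 16.000)
o**2 = (159604/9975)**2 = 25473436816/99500625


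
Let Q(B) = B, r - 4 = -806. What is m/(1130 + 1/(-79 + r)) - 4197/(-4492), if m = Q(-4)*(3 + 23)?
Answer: 3766660205/4471916268 ≈ 0.84229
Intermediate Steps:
r = -802 (r = 4 - 806 = -802)
m = -104 (m = -4*(3 + 23) = -4*26 = -104)
m/(1130 + 1/(-79 + r)) - 4197/(-4492) = -104/(1130 + 1/(-79 - 802)) - 4197/(-4492) = -104/(1130 + 1/(-881)) - 4197*(-1/4492) = -104/(1130 - 1/881) + 4197/4492 = -104/995529/881 + 4197/4492 = -104*881/995529 + 4197/4492 = -91624/995529 + 4197/4492 = 3766660205/4471916268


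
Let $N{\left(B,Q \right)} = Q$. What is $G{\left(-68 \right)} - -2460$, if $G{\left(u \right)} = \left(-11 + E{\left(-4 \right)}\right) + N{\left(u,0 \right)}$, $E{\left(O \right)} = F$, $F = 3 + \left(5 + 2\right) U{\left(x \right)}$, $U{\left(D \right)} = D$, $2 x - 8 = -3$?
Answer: $\frac{4939}{2} \approx 2469.5$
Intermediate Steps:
$x = \frac{5}{2}$ ($x = 4 + \frac{1}{2} \left(-3\right) = 4 - \frac{3}{2} = \frac{5}{2} \approx 2.5$)
$F = \frac{41}{2}$ ($F = 3 + \left(5 + 2\right) \frac{5}{2} = 3 + 7 \cdot \frac{5}{2} = 3 + \frac{35}{2} = \frac{41}{2} \approx 20.5$)
$E{\left(O \right)} = \frac{41}{2}$
$G{\left(u \right)} = \frac{19}{2}$ ($G{\left(u \right)} = \left(-11 + \frac{41}{2}\right) + 0 = \frac{19}{2} + 0 = \frac{19}{2}$)
$G{\left(-68 \right)} - -2460 = \frac{19}{2} - -2460 = \frac{19}{2} + 2460 = \frac{4939}{2}$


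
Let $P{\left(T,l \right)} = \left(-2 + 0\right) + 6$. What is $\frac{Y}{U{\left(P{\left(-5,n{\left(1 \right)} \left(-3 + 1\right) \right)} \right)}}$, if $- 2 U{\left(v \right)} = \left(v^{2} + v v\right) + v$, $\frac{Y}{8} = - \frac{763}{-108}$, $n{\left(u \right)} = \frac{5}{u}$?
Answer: $- \frac{763}{243} \approx -3.1399$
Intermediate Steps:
$Y = \frac{1526}{27}$ ($Y = 8 \left(- \frac{763}{-108}\right) = 8 \left(\left(-763\right) \left(- \frac{1}{108}\right)\right) = 8 \cdot \frac{763}{108} = \frac{1526}{27} \approx 56.518$)
$P{\left(T,l \right)} = 4$ ($P{\left(T,l \right)} = -2 + 6 = 4$)
$U{\left(v \right)} = - v^{2} - \frac{v}{2}$ ($U{\left(v \right)} = - \frac{\left(v^{2} + v v\right) + v}{2} = - \frac{\left(v^{2} + v^{2}\right) + v}{2} = - \frac{2 v^{2} + v}{2} = - \frac{v + 2 v^{2}}{2} = - v^{2} - \frac{v}{2}$)
$\frac{Y}{U{\left(P{\left(-5,n{\left(1 \right)} \left(-3 + 1\right) \right)} \right)}} = \frac{1526}{27 \left(\left(-1\right) 4 \left(\frac{1}{2} + 4\right)\right)} = \frac{1526}{27 \left(\left(-1\right) 4 \cdot \frac{9}{2}\right)} = \frac{1526}{27 \left(-18\right)} = \frac{1526}{27} \left(- \frac{1}{18}\right) = - \frac{763}{243}$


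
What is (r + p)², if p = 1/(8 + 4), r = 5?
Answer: 3721/144 ≈ 25.840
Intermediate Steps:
p = 1/12 ≈ 0.083333
(r + p)² = (5 + 1/12)² = (61/12)² = 3721/144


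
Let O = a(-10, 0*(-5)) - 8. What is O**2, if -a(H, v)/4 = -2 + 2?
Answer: 64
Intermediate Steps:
a(H, v) = 0 (a(H, v) = -4*(-2 + 2) = -4*0 = 0)
O = -8 (O = 0 - 8 = -8)
O**2 = (-8)**2 = 64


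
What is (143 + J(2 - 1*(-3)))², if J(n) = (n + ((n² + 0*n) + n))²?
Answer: 1871424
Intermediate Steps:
J(n) = (n² + 2*n)² (J(n) = (n + ((n² + 0) + n))² = (n + (n² + n))² = (n + (n + n²))² = (n² + 2*n)²)
(143 + J(2 - 1*(-3)))² = (143 + (2 - 1*(-3))²*(2 + (2 - 1*(-3)))²)² = (143 + (2 + 3)²*(2 + (2 + 3))²)² = (143 + 5²*(2 + 5)²)² = (143 + 25*7²)² = (143 + 25*49)² = (143 + 1225)² = 1368² = 1871424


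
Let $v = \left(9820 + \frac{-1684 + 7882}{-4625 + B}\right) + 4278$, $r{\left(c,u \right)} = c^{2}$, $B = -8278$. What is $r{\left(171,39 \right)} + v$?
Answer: $\frac{186398973}{4301} \approx 43339.0$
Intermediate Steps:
$v = \frac{60633432}{4301}$ ($v = \left(9820 + \frac{-1684 + 7882}{-4625 - 8278}\right) + 4278 = \left(9820 + \frac{6198}{-12903}\right) + 4278 = \left(9820 + 6198 \left(- \frac{1}{12903}\right)\right) + 4278 = \left(9820 - \frac{2066}{4301}\right) + 4278 = \frac{42233754}{4301} + 4278 = \frac{60633432}{4301} \approx 14098.0$)
$r{\left(171,39 \right)} + v = 171^{2} + \frac{60633432}{4301} = 29241 + \frac{60633432}{4301} = \frac{186398973}{4301}$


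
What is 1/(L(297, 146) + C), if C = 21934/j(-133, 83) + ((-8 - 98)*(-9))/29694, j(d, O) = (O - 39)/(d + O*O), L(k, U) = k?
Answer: 4949/16669038846 ≈ 2.9690e-7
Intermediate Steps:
j(d, O) = (-39 + O)/(d + O²)
C = 16667568993/4949 (C = 21934/(((-39 + 83)/(-133 + 83²))) + ((-8 - 98)*(-9))/29694 = 21934/((44/(-133 + 6889))) - 106*(-9)*(1/29694) = 21934/((44/6756)) + 954*(1/29694) = 21934/(((1/6756)*44)) + 159/4949 = 21934/(11/1689) + 159/4949 = 21934*(1689/11) + 159/4949 = 3367866 + 159/4949 = 16667568993/4949 ≈ 3.3679e+6)
1/(L(297, 146) + C) = 1/(297 + 16667568993/4949) = 1/(16669038846/4949) = 4949/16669038846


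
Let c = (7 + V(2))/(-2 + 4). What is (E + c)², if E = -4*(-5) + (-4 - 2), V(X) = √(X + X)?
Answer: 1369/4 ≈ 342.25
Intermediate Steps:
V(X) = √2*√X (V(X) = √(2*X) = √2*√X)
E = 14 (E = 20 - 6 = 14)
c = 9/2 (c = (7 + √2*√2)/(-2 + 4) = (7 + 2)/2 = 9*(½) = 9/2 ≈ 4.5000)
(E + c)² = (14 + 9/2)² = (37/2)² = 1369/4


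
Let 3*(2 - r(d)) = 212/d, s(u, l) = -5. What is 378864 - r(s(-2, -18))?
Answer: 5682718/15 ≈ 3.7885e+5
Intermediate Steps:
r(d) = 2 - 212/(3*d)
378864 - r(s(-2, -18)) = 378864 - (2 - 212/3/(-5)) = 378864 - (2 - 212/3*(-1/5)) = 378864 - (2 + 212/15) = 378864 - 1*242/15 = 378864 - 242/15 = 5682718/15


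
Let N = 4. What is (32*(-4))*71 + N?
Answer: -9084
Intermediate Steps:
(32*(-4))*71 + N = (32*(-4))*71 + 4 = -128*71 + 4 = -9088 + 4 = -9084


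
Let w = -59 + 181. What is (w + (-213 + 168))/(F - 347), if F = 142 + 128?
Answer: -1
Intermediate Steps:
F = 270
w = 122
(w + (-213 + 168))/(F - 347) = (122 + (-213 + 168))/(270 - 347) = (122 - 45)/(-77) = 77*(-1/77) = -1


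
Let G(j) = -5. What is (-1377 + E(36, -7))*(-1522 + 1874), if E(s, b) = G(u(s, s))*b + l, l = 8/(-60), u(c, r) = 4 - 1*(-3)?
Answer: -7086464/15 ≈ -4.7243e+5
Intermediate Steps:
u(c, r) = 7 (u(c, r) = 4 + 3 = 7)
l = -2/15 (l = 8*(-1/60) = -2/15 ≈ -0.13333)
E(s, b) = -2/15 - 5*b (E(s, b) = -5*b - 2/15 = -2/15 - 5*b)
(-1377 + E(36, -7))*(-1522 + 1874) = (-1377 + (-2/15 - 5*(-7)))*(-1522 + 1874) = (-1377 + (-2/15 + 35))*352 = (-1377 + 523/15)*352 = -20132/15*352 = -7086464/15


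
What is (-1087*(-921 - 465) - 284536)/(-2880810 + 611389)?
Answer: -174578/324203 ≈ -0.53848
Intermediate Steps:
(-1087*(-921 - 465) - 284536)/(-2880810 + 611389) = (-1087*(-1386) - 284536)/(-2269421) = (1506582 - 284536)*(-1/2269421) = 1222046*(-1/2269421) = -174578/324203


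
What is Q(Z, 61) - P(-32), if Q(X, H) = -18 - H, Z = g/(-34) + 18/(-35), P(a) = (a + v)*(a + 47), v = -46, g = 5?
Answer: 1091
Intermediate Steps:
P(a) = (-46 + a)*(47 + a) (P(a) = (a - 46)*(a + 47) = (-46 + a)*(47 + a))
Z = -787/1190 (Z = 5/(-34) + 18/(-35) = 5*(-1/34) + 18*(-1/35) = -5/34 - 18/35 = -787/1190 ≈ -0.66134)
Q(Z, 61) - P(-32) = (-18 - 1*61) - (-2162 - 32 + (-32)**2) = (-18 - 61) - (-2162 - 32 + 1024) = -79 - 1*(-1170) = -79 + 1170 = 1091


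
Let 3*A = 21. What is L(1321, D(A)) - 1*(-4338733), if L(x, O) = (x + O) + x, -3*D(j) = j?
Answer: 13024118/3 ≈ 4.3414e+6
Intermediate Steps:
A = 7 (A = (⅓)*21 = 7)
D(j) = -j/3
L(x, O) = O + 2*x (L(x, O) = (O + x) + x = O + 2*x)
L(1321, D(A)) - 1*(-4338733) = (-⅓*7 + 2*1321) - 1*(-4338733) = (-7/3 + 2642) + 4338733 = 7919/3 + 4338733 = 13024118/3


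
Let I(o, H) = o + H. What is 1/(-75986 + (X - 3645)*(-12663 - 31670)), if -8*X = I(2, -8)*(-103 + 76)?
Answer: 4/649662169 ≈ 6.1570e-9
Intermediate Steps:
I(o, H) = H + o
X = -81/4 (X = -(-8 + 2)*(-103 + 76)/8 = -(-3)*(-27)/4 = -⅛*162 = -81/4 ≈ -20.250)
1/(-75986 + (X - 3645)*(-12663 - 31670)) = 1/(-75986 + (-81/4 - 3645)*(-12663 - 31670)) = 1/(-75986 - 14661/4*(-44333)) = 1/(-75986 + 649966113/4) = 1/(649662169/4) = 4/649662169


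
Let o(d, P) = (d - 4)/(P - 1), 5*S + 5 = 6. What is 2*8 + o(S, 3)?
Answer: 141/10 ≈ 14.100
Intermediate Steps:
S = ⅕ (S = -1 + (⅕)*6 = -1 + 6/5 = ⅕ ≈ 0.20000)
o(d, P) = (-4 + d)/(-1 + P)
2*8 + o(S, 3) = 2*8 + (-4 + ⅕)/(-1 + 3) = 16 - 19/5/2 = 16 + (½)*(-19/5) = 16 - 19/10 = 141/10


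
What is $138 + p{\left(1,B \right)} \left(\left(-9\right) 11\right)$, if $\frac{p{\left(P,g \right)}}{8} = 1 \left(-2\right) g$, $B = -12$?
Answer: $-18870$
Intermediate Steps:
$p{\left(P,g \right)} = - 16 g$ ($p{\left(P,g \right)} = 8 \cdot 1 \left(-2\right) g = 8 \left(- 2 g\right) = - 16 g$)
$138 + p{\left(1,B \right)} \left(\left(-9\right) 11\right) = 138 + \left(-16\right) \left(-12\right) \left(\left(-9\right) 11\right) = 138 + 192 \left(-99\right) = 138 - 19008 = -18870$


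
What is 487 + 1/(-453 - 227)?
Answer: 331159/680 ≈ 487.00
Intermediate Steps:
487 + 1/(-453 - 227) = 487 + 1/(-680) = 487 - 1/680 = 331159/680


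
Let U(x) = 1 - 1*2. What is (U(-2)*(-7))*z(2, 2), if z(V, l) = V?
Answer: 14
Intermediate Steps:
U(x) = -1 (U(x) = 1 - 2 = -1)
(U(-2)*(-7))*z(2, 2) = -1*(-7)*2 = 7*2 = 14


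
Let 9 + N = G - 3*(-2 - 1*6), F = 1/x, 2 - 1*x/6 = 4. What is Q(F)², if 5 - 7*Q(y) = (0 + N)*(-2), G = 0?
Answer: 25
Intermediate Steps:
x = -12 (x = 12 - 6*4 = 12 - 24 = -12)
F = -1/12 (F = 1/(-12) = -1/12 ≈ -0.083333)
N = 15 (N = -9 + (0 - 3*(-2 - 1*6)) = -9 + (0 - 3*(-2 - 6)) = -9 + (0 - 3*(-8)) = -9 + (0 + 24) = -9 + 24 = 15)
Q(y) = 5 (Q(y) = 5/7 - (0 + 15)*(-2)/7 = 5/7 - 15*(-2)/7 = 5/7 - ⅐*(-30) = 5/7 + 30/7 = 5)
Q(F)² = 5² = 25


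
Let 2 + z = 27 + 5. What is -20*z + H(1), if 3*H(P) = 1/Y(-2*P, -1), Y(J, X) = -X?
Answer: -1799/3 ≈ -599.67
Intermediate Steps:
z = 30 (z = -2 + (27 + 5) = -2 + 32 = 30)
H(P) = 1/3 (H(P) = 1/(3*((-1*(-1)))) = (1/3)/1 = (1/3)*1 = 1/3)
-20*z + H(1) = -20*30 + 1/3 = -600 + 1/3 = -1799/3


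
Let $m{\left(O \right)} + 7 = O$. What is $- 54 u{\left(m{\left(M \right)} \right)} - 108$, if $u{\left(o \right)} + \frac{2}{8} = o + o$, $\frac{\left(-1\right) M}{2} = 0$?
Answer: $\frac{1323}{2} \approx 661.5$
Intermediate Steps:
$M = 0$ ($M = \left(-2\right) 0 = 0$)
$m{\left(O \right)} = -7 + O$
$u{\left(o \right)} = - \frac{1}{4} + 2 o$ ($u{\left(o \right)} = - \frac{1}{4} + \left(o + o\right) = - \frac{1}{4} + 2 o$)
$- 54 u{\left(m{\left(M \right)} \right)} - 108 = - 54 \left(- \frac{1}{4} + 2 \left(-7 + 0\right)\right) - 108 = - 54 \left(- \frac{1}{4} + 2 \left(-7\right)\right) - 108 = - 54 \left(- \frac{1}{4} - 14\right) - 108 = \left(-54\right) \left(- \frac{57}{4}\right) - 108 = \frac{1539}{2} - 108 = \frac{1323}{2}$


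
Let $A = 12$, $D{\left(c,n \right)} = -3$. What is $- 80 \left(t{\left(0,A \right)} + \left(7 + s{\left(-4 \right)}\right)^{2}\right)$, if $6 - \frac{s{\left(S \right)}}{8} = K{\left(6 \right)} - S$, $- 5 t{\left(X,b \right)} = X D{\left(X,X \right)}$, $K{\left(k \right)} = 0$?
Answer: $-42320$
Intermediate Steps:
$t{\left(X,b \right)} = \frac{3 X}{5}$ ($t{\left(X,b \right)} = - \frac{X \left(-3\right)}{5} = - \frac{\left(-3\right) X}{5} = \frac{3 X}{5}$)
$s{\left(S \right)} = 48 + 8 S$ ($s{\left(S \right)} = 48 - 8 \left(0 - S\right) = 48 - 8 \left(- S\right) = 48 + 8 S$)
$- 80 \left(t{\left(0,A \right)} + \left(7 + s{\left(-4 \right)}\right)^{2}\right) = - 80 \left(\frac{3}{5} \cdot 0 + \left(7 + \left(48 + 8 \left(-4\right)\right)\right)^{2}\right) = - 80 \left(0 + \left(7 + \left(48 - 32\right)\right)^{2}\right) = - 80 \left(0 + \left(7 + 16\right)^{2}\right) = - 80 \left(0 + 23^{2}\right) = - 80 \left(0 + 529\right) = \left(-80\right) 529 = -42320$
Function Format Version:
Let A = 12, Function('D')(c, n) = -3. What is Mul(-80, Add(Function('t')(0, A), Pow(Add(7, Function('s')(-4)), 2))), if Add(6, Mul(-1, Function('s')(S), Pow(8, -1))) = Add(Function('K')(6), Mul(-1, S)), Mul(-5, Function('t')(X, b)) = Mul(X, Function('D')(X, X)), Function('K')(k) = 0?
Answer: -42320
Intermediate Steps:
Function('t')(X, b) = Mul(Rational(3, 5), X) (Function('t')(X, b) = Mul(Rational(-1, 5), Mul(X, -3)) = Mul(Rational(-1, 5), Mul(-3, X)) = Mul(Rational(3, 5), X))
Function('s')(S) = Add(48, Mul(8, S)) (Function('s')(S) = Add(48, Mul(-8, Add(0, Mul(-1, S)))) = Add(48, Mul(-8, Mul(-1, S))) = Add(48, Mul(8, S)))
Mul(-80, Add(Function('t')(0, A), Pow(Add(7, Function('s')(-4)), 2))) = Mul(-80, Add(Mul(Rational(3, 5), 0), Pow(Add(7, Add(48, Mul(8, -4))), 2))) = Mul(-80, Add(0, Pow(Add(7, Add(48, -32)), 2))) = Mul(-80, Add(0, Pow(Add(7, 16), 2))) = Mul(-80, Add(0, Pow(23, 2))) = Mul(-80, Add(0, 529)) = Mul(-80, 529) = -42320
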